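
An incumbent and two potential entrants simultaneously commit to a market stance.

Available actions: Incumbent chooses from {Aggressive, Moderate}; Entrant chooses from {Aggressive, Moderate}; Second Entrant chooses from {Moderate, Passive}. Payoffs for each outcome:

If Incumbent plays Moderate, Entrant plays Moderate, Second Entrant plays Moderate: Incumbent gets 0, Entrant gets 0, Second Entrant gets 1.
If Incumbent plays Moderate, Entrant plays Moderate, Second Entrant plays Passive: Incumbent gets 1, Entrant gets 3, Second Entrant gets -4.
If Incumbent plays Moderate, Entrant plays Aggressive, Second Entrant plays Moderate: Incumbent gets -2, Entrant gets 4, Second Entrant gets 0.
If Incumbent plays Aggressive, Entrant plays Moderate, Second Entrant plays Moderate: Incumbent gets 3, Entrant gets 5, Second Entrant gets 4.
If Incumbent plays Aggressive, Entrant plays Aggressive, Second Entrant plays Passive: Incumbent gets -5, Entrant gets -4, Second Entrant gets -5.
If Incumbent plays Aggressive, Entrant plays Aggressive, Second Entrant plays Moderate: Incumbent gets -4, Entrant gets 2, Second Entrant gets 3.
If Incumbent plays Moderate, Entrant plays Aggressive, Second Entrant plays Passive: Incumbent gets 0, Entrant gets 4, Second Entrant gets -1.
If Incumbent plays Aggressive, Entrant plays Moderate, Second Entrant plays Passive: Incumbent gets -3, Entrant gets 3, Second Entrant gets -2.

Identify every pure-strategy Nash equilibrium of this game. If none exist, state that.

(Aggressive, Moderate, Moderate); (Moderate, Aggressive, Moderate)

(Aggressive, Aggressive, Moderate): Incumbent can switch to Moderate (-4 → -2). Not NE.
(Aggressive, Aggressive, Passive): Incumbent can switch to Moderate (-5 → 0). Not NE.
(Aggressive, Moderate, Moderate): Incumbent gets 3, best alternative 0; Entrant gets 5, best alternative 2; Second Entrant gets 4, best alternative -2. No profitable deviation — NE.
(Aggressive, Moderate, Passive): Incumbent can switch to Moderate (-3 → 1). Not NE.
(Moderate, Aggressive, Moderate): Incumbent gets -2, best alternative -4; Entrant gets 4, best alternative 0; Second Entrant gets 0, best alternative -1. No profitable deviation — NE.
(Moderate, Aggressive, Passive): Second Entrant can switch to Moderate (-1 → 0). Not NE.
(Moderate, Moderate, Moderate): Incumbent can switch to Aggressive (0 → 3). Not NE.
(Moderate, Moderate, Passive): Entrant can switch to Aggressive (3 → 4). Not NE.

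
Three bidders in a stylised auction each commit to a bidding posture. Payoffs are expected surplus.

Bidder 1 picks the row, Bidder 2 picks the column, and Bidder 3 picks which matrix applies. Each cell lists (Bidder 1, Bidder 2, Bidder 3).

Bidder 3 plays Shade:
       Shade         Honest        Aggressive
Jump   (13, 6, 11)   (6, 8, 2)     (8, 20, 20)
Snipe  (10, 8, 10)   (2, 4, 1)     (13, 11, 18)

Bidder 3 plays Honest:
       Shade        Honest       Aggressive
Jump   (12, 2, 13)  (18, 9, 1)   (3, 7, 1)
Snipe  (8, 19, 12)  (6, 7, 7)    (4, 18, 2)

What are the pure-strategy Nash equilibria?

Pure NE: (Snipe, Aggressive, Shade)

Bidder 1 against (Shade, Shade): payoffs 13, 10 → best response Jump.
Bidder 1 against (Shade, Honest): payoffs 12, 8 → best response Jump.
Bidder 1 against (Honest, Shade): payoffs 6, 2 → best response Jump.
Bidder 1 against (Honest, Honest): payoffs 18, 6 → best response Jump.
Bidder 1 against (Aggressive, Shade): payoffs 8, 13 → best response Snipe.
Bidder 1 against (Aggressive, Honest): payoffs 3, 4 → best response Snipe.
Bidder 2 against (Jump, Shade): payoffs 6, 8, 20 → best response Aggressive.
Bidder 2 against (Jump, Honest): payoffs 2, 9, 7 → best response Honest.
Bidder 2 against (Snipe, Shade): payoffs 8, 4, 11 → best response Aggressive.
Bidder 2 against (Snipe, Honest): payoffs 19, 7, 18 → best response Shade.
Bidder 3 against (Jump, Shade): payoffs 11, 13 → best response Honest.
Bidder 3 against (Jump, Honest): payoffs 2, 1 → best response Shade.
Bidder 3 against (Jump, Aggressive): payoffs 20, 1 → best response Shade.
Bidder 3 against (Snipe, Shade): payoffs 10, 12 → best response Honest.
Bidder 3 against (Snipe, Honest): payoffs 1, 7 → best response Honest.
Bidder 3 against (Snipe, Aggressive): payoffs 18, 2 → best response Shade.
Mutual best responses: (Snipe, Aggressive, Shade).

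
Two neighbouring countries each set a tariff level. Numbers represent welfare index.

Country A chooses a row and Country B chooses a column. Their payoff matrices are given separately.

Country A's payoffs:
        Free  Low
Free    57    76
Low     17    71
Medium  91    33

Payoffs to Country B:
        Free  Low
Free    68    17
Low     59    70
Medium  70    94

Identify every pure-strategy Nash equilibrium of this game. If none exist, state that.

(Free, Free): Country A can switch to Medium (57 → 91). Not NE.
(Free, Low): Country B can switch to Free (17 → 68). Not NE.
(Low, Free): Country A can switch to Free (17 → 57). Not NE.
(Low, Low): Country A can switch to Free (71 → 76). Not NE.
(Medium, Free): Country B can switch to Low (70 → 94). Not NE.
(Medium, Low): Country A can switch to Free (33 → 76). Not NE.

There is no pure-strategy Nash equilibrium.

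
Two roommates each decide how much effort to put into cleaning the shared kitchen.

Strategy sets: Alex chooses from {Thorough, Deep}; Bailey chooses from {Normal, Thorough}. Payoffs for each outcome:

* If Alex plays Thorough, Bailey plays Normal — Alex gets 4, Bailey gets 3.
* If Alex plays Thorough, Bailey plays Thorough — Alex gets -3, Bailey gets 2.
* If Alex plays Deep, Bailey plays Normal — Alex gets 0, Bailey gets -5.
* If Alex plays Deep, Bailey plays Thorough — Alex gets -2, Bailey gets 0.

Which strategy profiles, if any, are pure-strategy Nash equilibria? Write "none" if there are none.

(Thorough, Normal) and (Deep, Thorough)

For each player, find the best response to each opponent profile; mutual best responses are the pure NE.
Alex against Normal: payoffs 4, 0 → best response Thorough.
Alex against Thorough: payoffs -3, -2 → best response Deep.
Bailey against Thorough: payoffs 3, 2 → best response Normal.
Bailey against Deep: payoffs -5, 0 → best response Thorough.
Mutual best responses: (Thorough, Normal); (Deep, Thorough).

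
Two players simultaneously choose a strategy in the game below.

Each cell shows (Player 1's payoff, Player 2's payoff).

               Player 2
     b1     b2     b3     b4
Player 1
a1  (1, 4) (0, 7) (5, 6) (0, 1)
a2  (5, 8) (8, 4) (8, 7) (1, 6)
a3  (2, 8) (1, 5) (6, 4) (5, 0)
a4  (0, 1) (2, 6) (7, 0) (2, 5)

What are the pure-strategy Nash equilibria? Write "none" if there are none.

Pure NE: (a2, b1)

Player 1 against b1: payoffs 1, 5, 2, 0 → best response a2.
Player 1 against b2: payoffs 0, 8, 1, 2 → best response a2.
Player 1 against b3: payoffs 5, 8, 6, 7 → best response a2.
Player 1 against b4: payoffs 0, 1, 5, 2 → best response a3.
Player 2 against a1: payoffs 4, 7, 6, 1 → best response b2.
Player 2 against a2: payoffs 8, 4, 7, 6 → best response b1.
Player 2 against a3: payoffs 8, 5, 4, 0 → best response b1.
Player 2 against a4: payoffs 1, 6, 0, 5 → best response b2.
Mutual best responses: (a2, b1).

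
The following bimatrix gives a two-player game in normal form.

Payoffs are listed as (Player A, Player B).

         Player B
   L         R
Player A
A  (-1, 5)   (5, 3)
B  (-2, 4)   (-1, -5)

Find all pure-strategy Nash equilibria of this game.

Pure NE: (A, L)

For each player, find the best response to each opponent profile; mutual best responses are the pure NE.
Player A against L: payoffs -1, -2 → best response A.
Player A against R: payoffs 5, -1 → best response A.
Player B against A: payoffs 5, 3 → best response L.
Player B against B: payoffs 4, -5 → best response L.
Mutual best responses: (A, L).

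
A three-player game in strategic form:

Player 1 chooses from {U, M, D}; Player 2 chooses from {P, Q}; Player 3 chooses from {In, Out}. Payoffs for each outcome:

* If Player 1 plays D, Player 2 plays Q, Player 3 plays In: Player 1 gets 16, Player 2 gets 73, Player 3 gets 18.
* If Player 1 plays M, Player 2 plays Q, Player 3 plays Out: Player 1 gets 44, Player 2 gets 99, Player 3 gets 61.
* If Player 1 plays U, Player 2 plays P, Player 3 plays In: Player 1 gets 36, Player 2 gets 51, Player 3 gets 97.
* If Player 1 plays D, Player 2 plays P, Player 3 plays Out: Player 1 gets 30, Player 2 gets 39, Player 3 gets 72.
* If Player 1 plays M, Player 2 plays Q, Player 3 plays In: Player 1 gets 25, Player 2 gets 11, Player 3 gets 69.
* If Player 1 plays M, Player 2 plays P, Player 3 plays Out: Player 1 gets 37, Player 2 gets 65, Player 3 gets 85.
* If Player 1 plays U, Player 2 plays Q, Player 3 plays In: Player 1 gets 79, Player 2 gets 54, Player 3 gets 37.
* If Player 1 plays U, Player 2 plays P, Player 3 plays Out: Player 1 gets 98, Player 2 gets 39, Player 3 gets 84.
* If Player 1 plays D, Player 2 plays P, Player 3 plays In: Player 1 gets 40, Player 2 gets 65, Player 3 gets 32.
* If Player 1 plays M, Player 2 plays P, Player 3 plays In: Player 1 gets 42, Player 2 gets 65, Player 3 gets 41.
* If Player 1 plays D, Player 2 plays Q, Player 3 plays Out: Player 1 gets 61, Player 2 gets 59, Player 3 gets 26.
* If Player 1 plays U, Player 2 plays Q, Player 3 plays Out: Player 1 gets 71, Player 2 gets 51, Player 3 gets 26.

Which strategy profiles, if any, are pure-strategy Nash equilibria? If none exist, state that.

For each strategy profile, look for a profitable unilateral deviation.
(U, P, In): Player 1 can switch to M (36 → 42). Not NE.
(U, P, Out): Player 2 can switch to Q (39 → 51). Not NE.
(U, Q, In): Player 1 gets 79, best alternative 25; Player 2 gets 54, best alternative 51; Player 3 gets 37, best alternative 26. No profitable deviation — NE.
(U, Q, Out): Player 3 can switch to In (26 → 37). Not NE.
(M, P, In): Player 3 can switch to Out (41 → 85). Not NE.
(M, P, Out): Player 1 can switch to U (37 → 98). Not NE.
(M, Q, In): Player 1 can switch to U (25 → 79). Not NE.
(M, Q, Out): Player 1 can switch to U (44 → 71). Not NE.
(D, P, In): Player 1 can switch to M (40 → 42). Not NE.
(The remaining 3 profiles each have a profitable deviation by the same check.)

Pure NE: (U, Q, In)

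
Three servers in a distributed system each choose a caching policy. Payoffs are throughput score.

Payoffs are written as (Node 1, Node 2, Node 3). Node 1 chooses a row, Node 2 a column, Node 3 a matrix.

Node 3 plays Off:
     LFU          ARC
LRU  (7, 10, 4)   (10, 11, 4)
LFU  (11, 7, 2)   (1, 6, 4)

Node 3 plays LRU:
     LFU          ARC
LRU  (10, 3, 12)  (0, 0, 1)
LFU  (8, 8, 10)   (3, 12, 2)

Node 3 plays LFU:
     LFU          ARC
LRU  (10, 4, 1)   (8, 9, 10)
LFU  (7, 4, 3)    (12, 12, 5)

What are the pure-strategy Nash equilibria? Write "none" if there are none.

Pure-strategy Nash equilibria: (LRU, LFU, LRU), (LFU, ARC, LFU)

Node 1 against (LFU, Off): payoffs 7, 11 → best response LFU.
Node 1 against (LFU, LRU): payoffs 10, 8 → best response LRU.
Node 1 against (LFU, LFU): payoffs 10, 7 → best response LRU.
Node 1 against (ARC, Off): payoffs 10, 1 → best response LRU.
Node 1 against (ARC, LRU): payoffs 0, 3 → best response LFU.
Node 1 against (ARC, LFU): payoffs 8, 12 → best response LFU.
Node 2 against (LRU, Off): payoffs 10, 11 → best response ARC.
Node 2 against (LRU, LRU): payoffs 3, 0 → best response LFU.
Node 2 against (LRU, LFU): payoffs 4, 9 → best response ARC.
Node 2 against (LFU, Off): payoffs 7, 6 → best response LFU.
Node 2 against (LFU, LRU): payoffs 8, 12 → best response ARC.
Node 2 against (LFU, LFU): payoffs 4, 12 → best response ARC.
Node 3 against (LRU, LFU): payoffs 4, 12, 1 → best response LRU.
Node 3 against (LRU, ARC): payoffs 4, 1, 10 → best response LFU.
Node 3 against (LFU, LFU): payoffs 2, 10, 3 → best response LRU.
Node 3 against (LFU, ARC): payoffs 4, 2, 5 → best response LFU.
Mutual best responses: (LRU, LFU, LRU); (LFU, ARC, LFU).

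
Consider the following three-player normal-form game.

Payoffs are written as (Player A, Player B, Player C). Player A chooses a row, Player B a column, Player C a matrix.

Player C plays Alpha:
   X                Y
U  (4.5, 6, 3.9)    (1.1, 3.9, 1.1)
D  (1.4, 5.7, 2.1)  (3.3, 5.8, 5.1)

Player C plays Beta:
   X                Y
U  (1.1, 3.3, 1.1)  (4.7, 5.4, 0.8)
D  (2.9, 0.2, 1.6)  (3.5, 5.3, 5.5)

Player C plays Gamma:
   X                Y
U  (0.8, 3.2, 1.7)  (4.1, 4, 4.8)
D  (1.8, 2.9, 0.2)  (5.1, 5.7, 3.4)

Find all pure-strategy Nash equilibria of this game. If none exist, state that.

Pure NE: (U, X, Alpha)

Player A against (X, Alpha): payoffs 4.5, 1.4 → best response U.
Player A against (X, Beta): payoffs 1.1, 2.9 → best response D.
Player A against (X, Gamma): payoffs 0.8, 1.8 → best response D.
Player A against (Y, Alpha): payoffs 1.1, 3.3 → best response D.
Player A against (Y, Beta): payoffs 4.7, 3.5 → best response U.
Player A against (Y, Gamma): payoffs 4.1, 5.1 → best response D.
Player B against (U, Alpha): payoffs 6, 3.9 → best response X.
Player B against (U, Beta): payoffs 3.3, 5.4 → best response Y.
Player B against (U, Gamma): payoffs 3.2, 4 → best response Y.
Player B against (D, Alpha): payoffs 5.7, 5.8 → best response Y.
Player B against (D, Beta): payoffs 0.2, 5.3 → best response Y.
Player B against (D, Gamma): payoffs 2.9, 5.7 → best response Y.
Player C against (U, X): payoffs 3.9, 1.1, 1.7 → best response Alpha.
Player C against (U, Y): payoffs 1.1, 0.8, 4.8 → best response Gamma.
Player C against (D, X): payoffs 2.1, 1.6, 0.2 → best response Alpha.
Player C against (D, Y): payoffs 5.1, 5.5, 3.4 → best response Beta.
Mutual best responses: (U, X, Alpha).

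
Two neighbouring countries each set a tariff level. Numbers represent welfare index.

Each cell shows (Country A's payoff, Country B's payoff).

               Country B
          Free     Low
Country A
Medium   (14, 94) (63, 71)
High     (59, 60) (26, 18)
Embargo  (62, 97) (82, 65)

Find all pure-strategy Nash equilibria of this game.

(Embargo, Free)

(Medium, Free): Country A can switch to High (14 → 59). Not NE.
(Medium, Low): Country A can switch to Embargo (63 → 82). Not NE.
(High, Free): Country A can switch to Embargo (59 → 62). Not NE.
(High, Low): Country A can switch to Medium (26 → 63). Not NE.
(Embargo, Free): Country A gets 62, best alternative 59; Country B gets 97, best alternative 65. No profitable deviation — NE.
(Embargo, Low): Country B can switch to Free (65 → 97). Not NE.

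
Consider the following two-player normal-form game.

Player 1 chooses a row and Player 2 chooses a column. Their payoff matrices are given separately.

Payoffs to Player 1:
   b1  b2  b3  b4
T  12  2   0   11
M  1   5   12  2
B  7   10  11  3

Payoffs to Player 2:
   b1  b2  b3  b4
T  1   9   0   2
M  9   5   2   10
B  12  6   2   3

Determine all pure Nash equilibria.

none

Player 1 against b1: payoffs 12, 1, 7 → best response T.
Player 1 against b2: payoffs 2, 5, 10 → best response B.
Player 1 against b3: payoffs 0, 12, 11 → best response M.
Player 1 against b4: payoffs 11, 2, 3 → best response T.
Player 2 against T: payoffs 1, 9, 0, 2 → best response b2.
Player 2 against M: payoffs 9, 5, 2, 10 → best response b4.
Player 2 against B: payoffs 12, 6, 2, 3 → best response b1.
No profile is a mutual best response for all players.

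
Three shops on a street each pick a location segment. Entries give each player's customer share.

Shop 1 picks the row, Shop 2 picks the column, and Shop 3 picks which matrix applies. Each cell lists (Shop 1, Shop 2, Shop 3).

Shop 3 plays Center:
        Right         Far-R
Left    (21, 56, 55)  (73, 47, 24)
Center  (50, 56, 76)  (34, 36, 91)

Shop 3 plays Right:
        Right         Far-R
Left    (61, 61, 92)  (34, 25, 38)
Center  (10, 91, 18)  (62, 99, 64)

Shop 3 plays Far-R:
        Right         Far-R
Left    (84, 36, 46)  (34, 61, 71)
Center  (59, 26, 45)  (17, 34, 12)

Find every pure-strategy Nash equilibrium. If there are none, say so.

(Left, Right, Center): Shop 1 can switch to Center (21 → 50). Not NE.
(Left, Right, Right): Shop 1 gets 61, best alternative 10; Shop 2 gets 61, best alternative 25; Shop 3 gets 92, best alternative 55. No profitable deviation — NE.
(Left, Right, Far-R): Shop 2 can switch to Far-R (36 → 61). Not NE.
(Left, Far-R, Center): Shop 2 can switch to Right (47 → 56). Not NE.
(Left, Far-R, Right): Shop 1 can switch to Center (34 → 62). Not NE.
(Left, Far-R, Far-R): Shop 1 gets 34, best alternative 17; Shop 2 gets 61, best alternative 36; Shop 3 gets 71, best alternative 38. No profitable deviation — NE.
(Center, Right, Center): Shop 1 gets 50, best alternative 21; Shop 2 gets 56, best alternative 36; Shop 3 gets 76, best alternative 45. No profitable deviation — NE.
(Center, Right, Right): Shop 1 can switch to Left (10 → 61). Not NE.
(Center, Right, Far-R): Shop 1 can switch to Left (59 → 84). Not NE.
(The remaining 3 profiles each have a profitable deviation by the same check.)

Pure-strategy Nash equilibria: (Left, Right, Right); (Left, Far-R, Far-R); (Center, Right, Center)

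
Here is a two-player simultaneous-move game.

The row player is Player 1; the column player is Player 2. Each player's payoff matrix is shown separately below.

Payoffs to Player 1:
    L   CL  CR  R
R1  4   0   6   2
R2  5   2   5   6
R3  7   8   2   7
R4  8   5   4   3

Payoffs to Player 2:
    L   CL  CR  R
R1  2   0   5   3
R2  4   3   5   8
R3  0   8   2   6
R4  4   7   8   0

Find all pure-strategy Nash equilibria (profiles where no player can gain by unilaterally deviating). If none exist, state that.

Pure-strategy Nash equilibria: (R1, CR); (R3, CL)

Check each profile: it is a Nash equilibrium iff no player can strictly gain by switching unilaterally.
(R1, L): Player 1 can switch to R2 (4 → 5). Not NE.
(R1, CL): Player 1 can switch to R2 (0 → 2). Not NE.
(R1, CR): Player 1 gets 6, best alternative 5; Player 2 gets 5, best alternative 3. No profitable deviation — NE.
(R1, R): Player 1 can switch to R2 (2 → 6). Not NE.
(R2, L): Player 1 can switch to R3 (5 → 7). Not NE.
(R2, CL): Player 1 can switch to R3 (2 → 8). Not NE.
(R2, CR): Player 1 can switch to R1 (5 → 6). Not NE.
(R2, R): Player 1 can switch to R3 (6 → 7). Not NE.
(R3, L): Player 1 can switch to R4 (7 → 8). Not NE.
(R3, CL): Player 1 gets 8, best alternative 5; Player 2 gets 8, best alternative 6. No profitable deviation — NE.
(The remaining 6 profiles each have a profitable deviation by the same check.)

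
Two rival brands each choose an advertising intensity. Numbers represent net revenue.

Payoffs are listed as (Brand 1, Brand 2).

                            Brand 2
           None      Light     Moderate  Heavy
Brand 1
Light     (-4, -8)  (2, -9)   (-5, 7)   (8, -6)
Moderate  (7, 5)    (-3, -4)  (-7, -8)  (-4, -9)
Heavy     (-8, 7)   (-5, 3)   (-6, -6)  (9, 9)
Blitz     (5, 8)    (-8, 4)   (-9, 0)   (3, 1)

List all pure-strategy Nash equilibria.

The pure Nash equilibria are (Light, Moderate) and (Moderate, None) and (Heavy, Heavy).

Brand 1 against None: payoffs -4, 7, -8, 5 → best response Moderate.
Brand 1 against Light: payoffs 2, -3, -5, -8 → best response Light.
Brand 1 against Moderate: payoffs -5, -7, -6, -9 → best response Light.
Brand 1 against Heavy: payoffs 8, -4, 9, 3 → best response Heavy.
Brand 2 against Light: payoffs -8, -9, 7, -6 → best response Moderate.
Brand 2 against Moderate: payoffs 5, -4, -8, -9 → best response None.
Brand 2 against Heavy: payoffs 7, 3, -6, 9 → best response Heavy.
Brand 2 against Blitz: payoffs 8, 4, 0, 1 → best response None.
Mutual best responses: (Light, Moderate); (Moderate, None); (Heavy, Heavy).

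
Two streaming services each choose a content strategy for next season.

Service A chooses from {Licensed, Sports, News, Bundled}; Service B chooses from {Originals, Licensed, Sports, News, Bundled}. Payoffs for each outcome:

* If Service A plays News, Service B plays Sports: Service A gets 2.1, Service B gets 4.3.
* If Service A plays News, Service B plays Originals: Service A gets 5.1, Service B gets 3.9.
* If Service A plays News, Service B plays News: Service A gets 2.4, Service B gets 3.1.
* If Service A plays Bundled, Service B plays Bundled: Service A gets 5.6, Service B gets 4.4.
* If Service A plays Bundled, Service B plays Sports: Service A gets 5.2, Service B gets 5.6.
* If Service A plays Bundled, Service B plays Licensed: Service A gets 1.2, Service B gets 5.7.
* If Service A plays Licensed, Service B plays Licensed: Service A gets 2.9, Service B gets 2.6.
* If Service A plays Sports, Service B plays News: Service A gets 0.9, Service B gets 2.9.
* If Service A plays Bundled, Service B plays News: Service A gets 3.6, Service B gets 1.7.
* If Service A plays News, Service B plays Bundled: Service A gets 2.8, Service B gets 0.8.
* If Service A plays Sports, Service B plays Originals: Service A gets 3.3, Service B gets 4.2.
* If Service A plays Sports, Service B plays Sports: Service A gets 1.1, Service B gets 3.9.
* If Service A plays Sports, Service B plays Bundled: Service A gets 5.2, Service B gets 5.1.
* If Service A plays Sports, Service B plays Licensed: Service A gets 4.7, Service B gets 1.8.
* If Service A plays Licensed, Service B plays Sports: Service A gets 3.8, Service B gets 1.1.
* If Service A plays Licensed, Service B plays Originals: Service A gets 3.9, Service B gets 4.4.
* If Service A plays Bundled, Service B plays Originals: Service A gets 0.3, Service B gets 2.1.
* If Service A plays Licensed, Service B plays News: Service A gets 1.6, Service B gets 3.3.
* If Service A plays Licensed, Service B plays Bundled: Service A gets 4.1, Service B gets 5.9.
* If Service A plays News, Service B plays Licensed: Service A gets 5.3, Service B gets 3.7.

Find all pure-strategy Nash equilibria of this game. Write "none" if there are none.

There is no pure-strategy Nash equilibrium.

Service A against Originals: payoffs 3.9, 3.3, 5.1, 0.3 → best response News.
Service A against Licensed: payoffs 2.9, 4.7, 5.3, 1.2 → best response News.
Service A against Sports: payoffs 3.8, 1.1, 2.1, 5.2 → best response Bundled.
Service A against News: payoffs 1.6, 0.9, 2.4, 3.6 → best response Bundled.
Service A against Bundled: payoffs 4.1, 5.2, 2.8, 5.6 → best response Bundled.
Service B against Licensed: payoffs 4.4, 2.6, 1.1, 3.3, 5.9 → best response Bundled.
Service B against Sports: payoffs 4.2, 1.8, 3.9, 2.9, 5.1 → best response Bundled.
Service B against News: payoffs 3.9, 3.7, 4.3, 3.1, 0.8 → best response Sports.
Service B against Bundled: payoffs 2.1, 5.7, 5.6, 1.7, 4.4 → best response Licensed.
No profile is a mutual best response for all players.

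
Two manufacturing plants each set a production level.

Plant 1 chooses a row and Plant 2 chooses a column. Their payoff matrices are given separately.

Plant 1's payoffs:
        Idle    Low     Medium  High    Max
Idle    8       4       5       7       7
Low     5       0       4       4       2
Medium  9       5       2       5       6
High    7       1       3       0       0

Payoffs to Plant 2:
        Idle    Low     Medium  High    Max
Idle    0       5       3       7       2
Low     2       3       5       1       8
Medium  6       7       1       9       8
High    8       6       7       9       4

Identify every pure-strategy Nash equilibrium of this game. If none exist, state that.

(Idle, High)

Plant 1 against Idle: payoffs 8, 5, 9, 7 → best response Medium.
Plant 1 against Low: payoffs 4, 0, 5, 1 → best response Medium.
Plant 1 against Medium: payoffs 5, 4, 2, 3 → best response Idle.
Plant 1 against High: payoffs 7, 4, 5, 0 → best response Idle.
Plant 1 against Max: payoffs 7, 2, 6, 0 → best response Idle.
Plant 2 against Idle: payoffs 0, 5, 3, 7, 2 → best response High.
Plant 2 against Low: payoffs 2, 3, 5, 1, 8 → best response Max.
Plant 2 against Medium: payoffs 6, 7, 1, 9, 8 → best response High.
Plant 2 against High: payoffs 8, 6, 7, 9, 4 → best response High.
Mutual best responses: (Idle, High).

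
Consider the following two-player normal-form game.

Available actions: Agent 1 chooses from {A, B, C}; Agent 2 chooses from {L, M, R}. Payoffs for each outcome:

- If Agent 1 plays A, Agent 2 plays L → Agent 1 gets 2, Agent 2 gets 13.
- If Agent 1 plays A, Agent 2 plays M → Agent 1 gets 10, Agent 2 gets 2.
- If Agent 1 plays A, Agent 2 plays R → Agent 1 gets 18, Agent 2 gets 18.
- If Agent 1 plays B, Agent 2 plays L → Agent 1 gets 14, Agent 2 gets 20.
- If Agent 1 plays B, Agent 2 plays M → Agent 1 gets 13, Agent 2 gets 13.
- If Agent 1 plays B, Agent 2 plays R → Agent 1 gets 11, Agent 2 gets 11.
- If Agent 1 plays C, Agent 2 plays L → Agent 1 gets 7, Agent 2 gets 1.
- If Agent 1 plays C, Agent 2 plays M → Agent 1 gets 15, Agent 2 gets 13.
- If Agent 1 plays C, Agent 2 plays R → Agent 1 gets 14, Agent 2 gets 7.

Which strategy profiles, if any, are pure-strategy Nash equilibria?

The pure Nash equilibria are (A, R); (B, L); (C, M).

Mark each player's best response to every combination of opponents' strategies; a profile where every player is best-responding is a pure Nash equilibrium.
Agent 1 against L: payoffs 2, 14, 7 → best response B.
Agent 1 against M: payoffs 10, 13, 15 → best response C.
Agent 1 against R: payoffs 18, 11, 14 → best response A.
Agent 2 against A: payoffs 13, 2, 18 → best response R.
Agent 2 against B: payoffs 20, 13, 11 → best response L.
Agent 2 against C: payoffs 1, 13, 7 → best response M.
Mutual best responses: (A, R); (B, L); (C, M).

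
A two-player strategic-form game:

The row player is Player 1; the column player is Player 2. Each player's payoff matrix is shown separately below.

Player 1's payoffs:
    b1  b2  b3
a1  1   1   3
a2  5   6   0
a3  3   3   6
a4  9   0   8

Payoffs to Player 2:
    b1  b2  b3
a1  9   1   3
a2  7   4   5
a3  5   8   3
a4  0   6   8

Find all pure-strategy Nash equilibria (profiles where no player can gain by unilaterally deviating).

(a4, b3)

For each strategy profile, look for a profitable unilateral deviation.
(a1, b1): Player 1 can switch to a2 (1 → 5). Not NE.
(a1, b2): Player 1 can switch to a2 (1 → 6). Not NE.
(a1, b3): Player 1 can switch to a3 (3 → 6). Not NE.
(a2, b1): Player 1 can switch to a4 (5 → 9). Not NE.
(a2, b2): Player 2 can switch to b1 (4 → 7). Not NE.
(a2, b3): Player 1 can switch to a1 (0 → 3). Not NE.
(a3, b1): Player 1 can switch to a2 (3 → 5). Not NE.
(a3, b2): Player 1 can switch to a2 (3 → 6). Not NE.
(a4, b3): Player 1 gets 8, best alternative 6; Player 2 gets 8, best alternative 6. No profitable deviation — NE.
(The remaining 3 profiles each have a profitable deviation by the same check.)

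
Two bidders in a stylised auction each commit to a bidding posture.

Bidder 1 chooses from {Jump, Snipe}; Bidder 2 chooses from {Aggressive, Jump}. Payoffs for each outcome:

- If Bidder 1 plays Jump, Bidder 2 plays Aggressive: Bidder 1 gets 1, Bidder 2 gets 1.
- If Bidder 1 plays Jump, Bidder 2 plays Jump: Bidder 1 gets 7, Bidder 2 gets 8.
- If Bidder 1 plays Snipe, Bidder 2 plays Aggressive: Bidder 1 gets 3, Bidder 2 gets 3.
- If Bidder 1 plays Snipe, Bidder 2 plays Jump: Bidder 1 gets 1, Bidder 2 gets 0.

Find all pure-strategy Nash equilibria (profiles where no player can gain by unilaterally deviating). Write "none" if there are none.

(Jump, Aggressive): Bidder 1 can switch to Snipe (1 → 3). Not NE.
(Jump, Jump): Bidder 1 gets 7, best alternative 1; Bidder 2 gets 8, best alternative 1. No profitable deviation — NE.
(Snipe, Aggressive): Bidder 1 gets 3, best alternative 1; Bidder 2 gets 3, best alternative 0. No profitable deviation — NE.
(Snipe, Jump): Bidder 1 can switch to Jump (1 → 7). Not NE.

The pure Nash equilibria are (Jump, Jump); (Snipe, Aggressive).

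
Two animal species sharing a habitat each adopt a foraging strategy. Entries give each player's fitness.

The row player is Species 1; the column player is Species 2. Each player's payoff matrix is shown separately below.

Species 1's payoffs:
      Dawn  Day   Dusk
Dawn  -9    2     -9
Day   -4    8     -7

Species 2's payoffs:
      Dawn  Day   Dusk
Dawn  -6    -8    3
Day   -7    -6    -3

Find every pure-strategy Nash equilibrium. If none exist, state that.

For each player, find the best response to each opponent profile; mutual best responses are the pure NE.
Species 1 against Dawn: payoffs -9, -4 → best response Day.
Species 1 against Day: payoffs 2, 8 → best response Day.
Species 1 against Dusk: payoffs -9, -7 → best response Day.
Species 2 against Dawn: payoffs -6, -8, 3 → best response Dusk.
Species 2 against Day: payoffs -7, -6, -3 → best response Dusk.
Mutual best responses: (Day, Dusk).

(Day, Dusk)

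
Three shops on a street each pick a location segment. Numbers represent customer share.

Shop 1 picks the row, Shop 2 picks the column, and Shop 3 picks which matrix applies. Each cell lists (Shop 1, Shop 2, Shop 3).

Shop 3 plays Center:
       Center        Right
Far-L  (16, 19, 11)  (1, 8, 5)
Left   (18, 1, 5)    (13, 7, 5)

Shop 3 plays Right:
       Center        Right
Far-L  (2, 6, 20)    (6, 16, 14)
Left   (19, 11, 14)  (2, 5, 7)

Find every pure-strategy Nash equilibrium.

Mark each player's best response to every combination of opponents' strategies; a profile where every player is best-responding is a pure Nash equilibrium.
Shop 1 against (Center, Center): payoffs 16, 18 → best response Left.
Shop 1 against (Center, Right): payoffs 2, 19 → best response Left.
Shop 1 against (Right, Center): payoffs 1, 13 → best response Left.
Shop 1 against (Right, Right): payoffs 6, 2 → best response Far-L.
Shop 2 against (Far-L, Center): payoffs 19, 8 → best response Center.
Shop 2 against (Far-L, Right): payoffs 6, 16 → best response Right.
Shop 2 against (Left, Center): payoffs 1, 7 → best response Right.
Shop 2 against (Left, Right): payoffs 11, 5 → best response Center.
Shop 3 against (Far-L, Center): payoffs 11, 20 → best response Right.
Shop 3 against (Far-L, Right): payoffs 5, 14 → best response Right.
Shop 3 against (Left, Center): payoffs 5, 14 → best response Right.
Shop 3 against (Left, Right): payoffs 5, 7 → best response Right.
Mutual best responses: (Far-L, Right, Right); (Left, Center, Right).

The pure Nash equilibria are (Far-L, Right, Right); (Left, Center, Right).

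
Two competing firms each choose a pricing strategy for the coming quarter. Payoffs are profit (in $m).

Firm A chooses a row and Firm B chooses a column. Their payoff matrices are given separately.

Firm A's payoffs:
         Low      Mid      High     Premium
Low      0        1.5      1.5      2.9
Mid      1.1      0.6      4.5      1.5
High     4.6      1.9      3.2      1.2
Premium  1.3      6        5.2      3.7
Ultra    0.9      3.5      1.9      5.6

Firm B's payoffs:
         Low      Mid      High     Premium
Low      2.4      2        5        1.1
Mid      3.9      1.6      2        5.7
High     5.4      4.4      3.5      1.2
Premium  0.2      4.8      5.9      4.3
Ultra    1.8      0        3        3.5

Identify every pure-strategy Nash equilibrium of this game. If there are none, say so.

Mark each player's best response to every combination of opponents' strategies; a profile where every player is best-responding is a pure Nash equilibrium.
Firm A against Low: payoffs 0, 1.1, 4.6, 1.3, 0.9 → best response High.
Firm A against Mid: payoffs 1.5, 0.6, 1.9, 6, 3.5 → best response Premium.
Firm A against High: payoffs 1.5, 4.5, 3.2, 5.2, 1.9 → best response Premium.
Firm A against Premium: payoffs 2.9, 1.5, 1.2, 3.7, 5.6 → best response Ultra.
Firm B against Low: payoffs 2.4, 2, 5, 1.1 → best response High.
Firm B against Mid: payoffs 3.9, 1.6, 2, 5.7 → best response Premium.
Firm B against High: payoffs 5.4, 4.4, 3.5, 1.2 → best response Low.
Firm B against Premium: payoffs 0.2, 4.8, 5.9, 4.3 → best response High.
Firm B against Ultra: payoffs 1.8, 0, 3, 3.5 → best response Premium.
Mutual best responses: (High, Low); (Premium, High); (Ultra, Premium).

The pure Nash equilibria are (High, Low); (Premium, High); (Ultra, Premium).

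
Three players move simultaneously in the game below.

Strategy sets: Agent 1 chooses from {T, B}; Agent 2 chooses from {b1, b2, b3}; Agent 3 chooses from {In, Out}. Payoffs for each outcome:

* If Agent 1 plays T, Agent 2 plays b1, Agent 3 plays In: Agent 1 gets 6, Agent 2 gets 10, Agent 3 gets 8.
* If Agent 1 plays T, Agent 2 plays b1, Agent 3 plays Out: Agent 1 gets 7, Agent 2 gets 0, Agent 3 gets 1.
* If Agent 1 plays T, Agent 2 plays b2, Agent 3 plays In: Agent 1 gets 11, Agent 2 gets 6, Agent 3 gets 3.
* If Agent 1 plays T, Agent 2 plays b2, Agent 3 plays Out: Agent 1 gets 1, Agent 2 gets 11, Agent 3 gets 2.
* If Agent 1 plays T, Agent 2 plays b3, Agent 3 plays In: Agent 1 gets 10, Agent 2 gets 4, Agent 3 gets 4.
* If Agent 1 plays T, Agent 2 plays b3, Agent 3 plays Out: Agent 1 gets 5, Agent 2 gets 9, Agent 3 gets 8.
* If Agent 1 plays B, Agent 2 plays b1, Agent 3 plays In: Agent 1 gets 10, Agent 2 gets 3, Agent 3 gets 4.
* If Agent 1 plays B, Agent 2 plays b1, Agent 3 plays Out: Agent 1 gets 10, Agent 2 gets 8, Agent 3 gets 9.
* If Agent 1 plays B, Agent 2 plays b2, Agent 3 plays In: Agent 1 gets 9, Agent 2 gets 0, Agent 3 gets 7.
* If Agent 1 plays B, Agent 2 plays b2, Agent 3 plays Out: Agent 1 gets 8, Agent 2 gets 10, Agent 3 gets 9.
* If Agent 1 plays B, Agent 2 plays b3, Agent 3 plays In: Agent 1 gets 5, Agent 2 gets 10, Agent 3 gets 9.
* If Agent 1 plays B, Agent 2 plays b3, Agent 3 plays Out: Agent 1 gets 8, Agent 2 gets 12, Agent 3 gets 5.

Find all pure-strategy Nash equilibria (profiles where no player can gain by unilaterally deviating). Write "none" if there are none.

(T, b1, In): Agent 1 can switch to B (6 → 10). Not NE.
(T, b1, Out): Agent 1 can switch to B (7 → 10). Not NE.
(T, b2, In): Agent 2 can switch to b1 (6 → 10). Not NE.
(T, b2, Out): Agent 1 can switch to B (1 → 8). Not NE.
(T, b3, In): Agent 2 can switch to b1 (4 → 10). Not NE.
(T, b3, Out): Agent 1 can switch to B (5 → 8). Not NE.
(The remaining 6 profiles each have a profitable deviation by the same check.)

none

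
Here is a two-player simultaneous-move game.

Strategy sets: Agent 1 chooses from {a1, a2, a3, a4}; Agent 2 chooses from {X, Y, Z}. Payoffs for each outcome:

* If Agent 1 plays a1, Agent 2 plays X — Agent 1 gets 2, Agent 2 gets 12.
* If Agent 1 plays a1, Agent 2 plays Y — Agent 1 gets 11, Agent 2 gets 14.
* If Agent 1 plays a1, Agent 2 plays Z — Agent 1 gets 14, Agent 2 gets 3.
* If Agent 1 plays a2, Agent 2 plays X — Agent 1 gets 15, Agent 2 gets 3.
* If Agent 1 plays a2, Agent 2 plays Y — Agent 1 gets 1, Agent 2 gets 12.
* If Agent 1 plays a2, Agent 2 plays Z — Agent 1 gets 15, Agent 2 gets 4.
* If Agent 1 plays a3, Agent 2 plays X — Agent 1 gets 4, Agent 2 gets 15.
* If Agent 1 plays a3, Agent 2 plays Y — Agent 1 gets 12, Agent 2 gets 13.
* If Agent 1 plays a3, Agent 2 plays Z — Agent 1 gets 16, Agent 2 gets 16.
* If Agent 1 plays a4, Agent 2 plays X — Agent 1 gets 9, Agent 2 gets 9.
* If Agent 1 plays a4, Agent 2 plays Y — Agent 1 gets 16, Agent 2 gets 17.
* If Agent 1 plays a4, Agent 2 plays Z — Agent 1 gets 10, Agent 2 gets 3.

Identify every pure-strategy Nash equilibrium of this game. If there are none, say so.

The pure Nash equilibria are (a3, Z) and (a4, Y).

(a1, X): Agent 1 can switch to a2 (2 → 15). Not NE.
(a1, Y): Agent 1 can switch to a3 (11 → 12). Not NE.
(a1, Z): Agent 1 can switch to a2 (14 → 15). Not NE.
(a2, X): Agent 2 can switch to Y (3 → 12). Not NE.
(a2, Y): Agent 1 can switch to a1 (1 → 11). Not NE.
(a2, Z): Agent 1 can switch to a3 (15 → 16). Not NE.
(a3, X): Agent 1 can switch to a2 (4 → 15). Not NE.
(a3, Y): Agent 1 can switch to a4 (12 → 16). Not NE.
(a3, Z): Agent 1 gets 16, best alternative 15; Agent 2 gets 16, best alternative 15. No profitable deviation — NE.
(a4, X): Agent 1 can switch to a2 (9 → 15). Not NE.
(a4, Y): Agent 1 gets 16, best alternative 12; Agent 2 gets 17, best alternative 9. No profitable deviation — NE.
(a4, Z): Agent 1 can switch to a1 (10 → 14). Not NE.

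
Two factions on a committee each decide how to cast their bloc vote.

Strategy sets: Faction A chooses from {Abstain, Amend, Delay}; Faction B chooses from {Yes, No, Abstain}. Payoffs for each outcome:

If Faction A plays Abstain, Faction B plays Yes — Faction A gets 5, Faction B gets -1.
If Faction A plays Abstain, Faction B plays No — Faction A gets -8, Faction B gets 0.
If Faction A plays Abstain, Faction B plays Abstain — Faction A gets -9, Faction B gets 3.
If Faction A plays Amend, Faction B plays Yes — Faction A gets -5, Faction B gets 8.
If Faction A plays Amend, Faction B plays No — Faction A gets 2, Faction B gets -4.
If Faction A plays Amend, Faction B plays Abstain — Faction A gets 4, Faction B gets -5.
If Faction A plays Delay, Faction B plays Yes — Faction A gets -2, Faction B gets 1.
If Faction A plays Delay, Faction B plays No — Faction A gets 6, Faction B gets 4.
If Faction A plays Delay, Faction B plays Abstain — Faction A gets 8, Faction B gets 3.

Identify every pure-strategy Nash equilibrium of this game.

(Abstain, Yes): Faction B can switch to No (-1 → 0). Not NE.
(Abstain, No): Faction A can switch to Amend (-8 → 2). Not NE.
(Abstain, Abstain): Faction A can switch to Amend (-9 → 4). Not NE.
(Amend, Yes): Faction A can switch to Abstain (-5 → 5). Not NE.
(Amend, No): Faction A can switch to Delay (2 → 6). Not NE.
(Amend, Abstain): Faction A can switch to Delay (4 → 8). Not NE.
(Delay, Yes): Faction A can switch to Abstain (-2 → 5). Not NE.
(Delay, No): Faction A gets 6, best alternative 2; Faction B gets 4, best alternative 3. No profitable deviation — NE.
(Delay, Abstain): Faction B can switch to No (3 → 4). Not NE.

Pure NE: (Delay, No)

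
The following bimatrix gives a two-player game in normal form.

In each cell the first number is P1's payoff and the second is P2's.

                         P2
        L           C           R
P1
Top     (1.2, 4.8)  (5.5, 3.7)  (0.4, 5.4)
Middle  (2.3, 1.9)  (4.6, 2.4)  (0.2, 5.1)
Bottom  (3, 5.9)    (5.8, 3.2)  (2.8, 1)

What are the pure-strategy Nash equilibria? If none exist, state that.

(Bottom, L)

(Top, L): P1 can switch to Middle (1.2 → 2.3). Not NE.
(Top, C): P1 can switch to Bottom (5.5 → 5.8). Not NE.
(Top, R): P1 can switch to Bottom (0.4 → 2.8). Not NE.
(Middle, L): P1 can switch to Bottom (2.3 → 3). Not NE.
(Middle, C): P1 can switch to Top (4.6 → 5.5). Not NE.
(Middle, R): P1 can switch to Top (0.2 → 0.4). Not NE.
(Bottom, L): P1 gets 3, best alternative 2.3; P2 gets 5.9, best alternative 3.2. No profitable deviation — NE.
(Bottom, C): P2 can switch to L (3.2 → 5.9). Not NE.
(Bottom, R): P2 can switch to L (1 → 5.9). Not NE.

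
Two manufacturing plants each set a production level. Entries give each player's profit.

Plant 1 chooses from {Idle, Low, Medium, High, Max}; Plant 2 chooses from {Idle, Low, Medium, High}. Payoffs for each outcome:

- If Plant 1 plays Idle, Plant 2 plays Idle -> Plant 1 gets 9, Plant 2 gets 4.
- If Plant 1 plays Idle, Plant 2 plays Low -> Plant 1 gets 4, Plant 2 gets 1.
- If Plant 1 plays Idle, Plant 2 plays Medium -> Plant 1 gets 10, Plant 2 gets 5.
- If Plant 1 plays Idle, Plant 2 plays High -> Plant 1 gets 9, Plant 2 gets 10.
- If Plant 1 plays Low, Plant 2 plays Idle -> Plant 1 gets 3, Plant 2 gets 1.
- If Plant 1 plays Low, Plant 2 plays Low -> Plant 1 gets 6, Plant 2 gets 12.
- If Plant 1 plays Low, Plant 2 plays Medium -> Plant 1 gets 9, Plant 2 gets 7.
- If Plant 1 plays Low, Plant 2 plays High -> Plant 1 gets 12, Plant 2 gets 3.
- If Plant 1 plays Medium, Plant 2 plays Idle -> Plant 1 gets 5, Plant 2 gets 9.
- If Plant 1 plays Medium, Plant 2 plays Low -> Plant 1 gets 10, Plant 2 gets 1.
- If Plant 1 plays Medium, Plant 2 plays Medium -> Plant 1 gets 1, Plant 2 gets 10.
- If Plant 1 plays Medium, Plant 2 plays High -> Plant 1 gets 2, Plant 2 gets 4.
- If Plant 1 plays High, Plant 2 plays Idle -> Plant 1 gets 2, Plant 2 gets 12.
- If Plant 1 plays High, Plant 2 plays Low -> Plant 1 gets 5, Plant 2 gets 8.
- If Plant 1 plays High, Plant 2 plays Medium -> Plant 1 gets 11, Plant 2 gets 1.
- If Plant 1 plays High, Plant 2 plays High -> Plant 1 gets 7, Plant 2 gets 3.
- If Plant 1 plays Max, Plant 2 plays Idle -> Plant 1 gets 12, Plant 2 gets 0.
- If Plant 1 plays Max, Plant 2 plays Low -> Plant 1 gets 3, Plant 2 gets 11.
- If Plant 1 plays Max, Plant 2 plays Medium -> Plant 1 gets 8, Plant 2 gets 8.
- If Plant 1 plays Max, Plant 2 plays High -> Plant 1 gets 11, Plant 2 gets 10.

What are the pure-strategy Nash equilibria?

none

Plant 1 against Idle: payoffs 9, 3, 5, 2, 12 → best response Max.
Plant 1 against Low: payoffs 4, 6, 10, 5, 3 → best response Medium.
Plant 1 against Medium: payoffs 10, 9, 1, 11, 8 → best response High.
Plant 1 against High: payoffs 9, 12, 2, 7, 11 → best response Low.
Plant 2 against Idle: payoffs 4, 1, 5, 10 → best response High.
Plant 2 against Low: payoffs 1, 12, 7, 3 → best response Low.
Plant 2 against Medium: payoffs 9, 1, 10, 4 → best response Medium.
Plant 2 against High: payoffs 12, 8, 1, 3 → best response Idle.
Plant 2 against Max: payoffs 0, 11, 8, 10 → best response Low.
No profile is a mutual best response for all players.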